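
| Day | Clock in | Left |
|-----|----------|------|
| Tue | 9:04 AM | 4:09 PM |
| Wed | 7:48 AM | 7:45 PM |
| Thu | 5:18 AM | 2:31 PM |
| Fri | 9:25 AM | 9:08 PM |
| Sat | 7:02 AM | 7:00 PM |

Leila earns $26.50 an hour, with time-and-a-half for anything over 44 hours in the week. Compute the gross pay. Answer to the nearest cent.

Tue: 9:04 AM–4:09 PM = 7 h 5 min
Wed: 7:48 AM–7:45 PM = 11 h 57 min
Thu: 5:18 AM–2:31 PM = 9 h 13 min
Fri: 9:25 AM–9:08 PM = 11 h 43 min
Sat: 7:02 AM–7:00 PM = 11 h 58 min
Total worked: 51 h 56 min = 3116 min.
Regular 44 h 0 min = 2640 min at $26.50/h; overtime 7 h 56 min = 476 min at $39.75/h.
Pay = (2640 × $26.50 + 476 × $39.75) ÷ 60 = $1481.35.

$1481.35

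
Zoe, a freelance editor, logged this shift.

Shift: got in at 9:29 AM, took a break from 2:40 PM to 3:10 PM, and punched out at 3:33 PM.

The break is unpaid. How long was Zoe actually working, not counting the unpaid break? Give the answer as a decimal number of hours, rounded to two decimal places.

Shift: 9:29 AM–3:33 PM = 6 h 4 min; less 30 min break → 5 h 34 min

5.57 hours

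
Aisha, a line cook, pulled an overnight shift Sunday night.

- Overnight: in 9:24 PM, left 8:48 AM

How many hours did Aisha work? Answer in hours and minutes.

11 h 24 min

Overnight: 9:24 PM → midnight = 2 h 36 min; midnight → 8:48 AM = 8 h 48 min; span 11 h 24 min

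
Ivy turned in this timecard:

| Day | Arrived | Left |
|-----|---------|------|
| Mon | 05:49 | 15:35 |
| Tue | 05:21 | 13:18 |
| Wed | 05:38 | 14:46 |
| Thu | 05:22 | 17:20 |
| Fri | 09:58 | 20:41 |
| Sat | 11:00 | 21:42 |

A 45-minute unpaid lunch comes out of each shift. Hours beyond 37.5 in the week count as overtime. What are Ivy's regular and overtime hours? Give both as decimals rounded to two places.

Regular 37.50 hours, overtime 18.23 hours

Mon: 05:49–15:35 = 9 h 46 min; less 45 min break → 9 h 1 min
Tue: 05:21–13:18 = 7 h 57 min; less 45 min break → 7 h 12 min
Wed: 05:38–14:46 = 9 h 8 min; less 45 min break → 8 h 23 min
Thu: 05:22–17:20 = 11 h 58 min; less 45 min break → 11 h 13 min
Fri: 09:58–20:41 = 10 h 43 min; less 45 min break → 9 h 58 min
Sat: 11:00–21:42 = 10 h 42 min; less 45 min break → 9 h 57 min
Total worked: 55 h 44 min = 55.73 h.
Threshold 37.5 h → overtime 18 h 14 min, regular 37 h 30 min.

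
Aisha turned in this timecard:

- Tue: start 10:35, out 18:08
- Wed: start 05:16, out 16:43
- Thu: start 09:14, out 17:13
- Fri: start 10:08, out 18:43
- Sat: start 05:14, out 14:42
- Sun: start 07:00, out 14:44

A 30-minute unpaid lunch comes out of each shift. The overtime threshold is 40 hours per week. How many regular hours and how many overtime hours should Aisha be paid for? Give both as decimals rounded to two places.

Regular 40.00 hours, overtime 9.77 hours

Tue: 10:35–18:08 = 7 h 33 min; less 30 min break → 7 h 3 min
Wed: 05:16–16:43 = 11 h 27 min; less 30 min break → 10 h 57 min
Thu: 09:14–17:13 = 7 h 59 min; less 30 min break → 7 h 29 min
Fri: 10:08–18:43 = 8 h 35 min; less 30 min break → 8 h 5 min
Sat: 05:14–14:42 = 9 h 28 min; less 30 min break → 8 h 58 min
Sun: 07:00–14:44 = 7 h 44 min; less 30 min break → 7 h 14 min
Total worked: 49 h 46 min = 49.77 h.
Threshold 40 h → overtime 9 h 46 min, regular 40 h 0 min.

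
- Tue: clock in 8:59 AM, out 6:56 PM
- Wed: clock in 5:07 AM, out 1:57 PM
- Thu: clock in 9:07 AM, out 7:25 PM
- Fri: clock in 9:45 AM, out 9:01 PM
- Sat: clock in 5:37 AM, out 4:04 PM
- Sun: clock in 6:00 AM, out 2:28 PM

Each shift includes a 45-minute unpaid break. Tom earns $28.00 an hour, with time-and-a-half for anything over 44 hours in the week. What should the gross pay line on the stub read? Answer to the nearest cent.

$1684.20

Tue: 8:59 AM–6:56 PM = 9 h 57 min; less 45 min break → 9 h 12 min
Wed: 5:07 AM–1:57 PM = 8 h 50 min; less 45 min break → 8 h 5 min
Thu: 9:07 AM–7:25 PM = 10 h 18 min; less 45 min break → 9 h 33 min
Fri: 9:45 AM–9:01 PM = 11 h 16 min; less 45 min break → 10 h 31 min
Sat: 5:37 AM–4:04 PM = 10 h 27 min; less 45 min break → 9 h 42 min
Sun: 6:00 AM–2:28 PM = 8 h 28 min; less 45 min break → 7 h 43 min
Total worked: 54 h 46 min = 3286 min.
Regular 44 h 0 min = 2640 min at $28.00/h; overtime 10 h 46 min = 646 min at $42.00/h.
Pay = (2640 × $28.00 + 646 × $42.00) ÷ 60 = $1684.20.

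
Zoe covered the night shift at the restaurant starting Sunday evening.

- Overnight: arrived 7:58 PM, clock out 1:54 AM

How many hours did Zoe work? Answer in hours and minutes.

Overnight: 7:58 PM → midnight = 4 h 2 min; midnight → 1:54 AM = 1 h 54 min; span 5 h 56 min

5 h 56 min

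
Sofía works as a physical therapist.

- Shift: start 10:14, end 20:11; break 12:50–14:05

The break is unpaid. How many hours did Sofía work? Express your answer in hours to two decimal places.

Shift: 10:14–20:11 = 9 h 57 min; less 75 min break → 8 h 42 min

8.70 hours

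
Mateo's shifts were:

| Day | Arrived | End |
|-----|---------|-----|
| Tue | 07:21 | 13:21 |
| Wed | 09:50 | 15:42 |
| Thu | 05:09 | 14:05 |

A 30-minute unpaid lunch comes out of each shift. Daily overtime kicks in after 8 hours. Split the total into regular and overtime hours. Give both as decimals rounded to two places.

Regular 18.87 hours, overtime 0.43 hours

Tue: 07:21–13:21 = 6 h 0 min; less 30 min break → 5 h 30 min
Wed: 09:50–15:42 = 5 h 52 min; less 30 min break → 5 h 22 min
Thu: 05:09–14:05 = 8 h 56 min; less 30 min break → 8 h 26 min
Tue reg 5 h 30 min / OT 0 h 0 min; Wed reg 5 h 22 min / OT 0 h 0 min; Thu reg 8 h 0 min / OT 0 h 26 min.
Totals: regular 18 h 52 min, overtime 0 h 26 min.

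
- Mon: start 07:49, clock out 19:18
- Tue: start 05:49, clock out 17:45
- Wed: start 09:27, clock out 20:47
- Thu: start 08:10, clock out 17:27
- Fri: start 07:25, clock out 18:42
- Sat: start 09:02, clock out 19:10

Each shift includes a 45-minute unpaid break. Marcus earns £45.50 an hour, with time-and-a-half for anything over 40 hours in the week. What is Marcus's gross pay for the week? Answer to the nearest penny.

£3249.84

Mon: 07:49–19:18 = 11 h 29 min; less 45 min break → 10 h 44 min
Tue: 05:49–17:45 = 11 h 56 min; less 45 min break → 11 h 11 min
Wed: 09:27–20:47 = 11 h 20 min; less 45 min break → 10 h 35 min
Thu: 08:10–17:27 = 9 h 17 min; less 45 min break → 8 h 32 min
Fri: 07:25–18:42 = 11 h 17 min; less 45 min break → 10 h 32 min
Sat: 09:02–19:10 = 10 h 8 min; less 45 min break → 9 h 23 min
Total worked: 60 h 57 min = 3657 min.
Regular 40 h 0 min = 2400 min at £45.50/h; overtime 20 h 57 min = 1257 min at £68.25/h.
Pay = (2400 × £45.50 + 1257 × £68.25) ÷ 60 = £3249.84.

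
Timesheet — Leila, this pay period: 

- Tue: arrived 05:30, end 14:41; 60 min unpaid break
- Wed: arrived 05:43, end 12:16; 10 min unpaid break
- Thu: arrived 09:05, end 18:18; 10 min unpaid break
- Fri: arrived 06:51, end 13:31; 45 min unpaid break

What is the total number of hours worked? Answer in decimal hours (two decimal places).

Tue: 05:30–14:41 = 9 h 11 min; less 60 min break → 8 h 11 min
Wed: 05:43–12:16 = 6 h 33 min; less 10 min break → 6 h 23 min
Thu: 09:05–18:18 = 9 h 13 min; less 10 min break → 9 h 3 min
Fri: 06:51–13:31 = 6 h 40 min; less 45 min break → 5 h 55 min
Total: 8 h 11 min + 6 h 23 min + 9 h 3 min + 5 h 55 min = 29 h 32 min.

29.53 hours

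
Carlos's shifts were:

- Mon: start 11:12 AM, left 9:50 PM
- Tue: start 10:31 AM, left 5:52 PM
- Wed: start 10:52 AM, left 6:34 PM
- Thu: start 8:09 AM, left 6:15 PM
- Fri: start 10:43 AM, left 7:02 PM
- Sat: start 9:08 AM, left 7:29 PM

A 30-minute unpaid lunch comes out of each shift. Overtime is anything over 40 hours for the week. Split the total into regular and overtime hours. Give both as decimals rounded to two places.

Regular 40.00 hours, overtime 11.45 hours

Mon: 11:12 AM–9:50 PM = 10 h 38 min; less 30 min break → 10 h 8 min
Tue: 10:31 AM–5:52 PM = 7 h 21 min; less 30 min break → 6 h 51 min
Wed: 10:52 AM–6:34 PM = 7 h 42 min; less 30 min break → 7 h 12 min
Thu: 8:09 AM–6:15 PM = 10 h 6 min; less 30 min break → 9 h 36 min
Fri: 10:43 AM–7:02 PM = 8 h 19 min; less 30 min break → 7 h 49 min
Sat: 9:08 AM–7:29 PM = 10 h 21 min; less 30 min break → 9 h 51 min
Total worked: 51 h 27 min = 51.45 h.
Threshold 40 h → overtime 11 h 27 min, regular 40 h 0 min.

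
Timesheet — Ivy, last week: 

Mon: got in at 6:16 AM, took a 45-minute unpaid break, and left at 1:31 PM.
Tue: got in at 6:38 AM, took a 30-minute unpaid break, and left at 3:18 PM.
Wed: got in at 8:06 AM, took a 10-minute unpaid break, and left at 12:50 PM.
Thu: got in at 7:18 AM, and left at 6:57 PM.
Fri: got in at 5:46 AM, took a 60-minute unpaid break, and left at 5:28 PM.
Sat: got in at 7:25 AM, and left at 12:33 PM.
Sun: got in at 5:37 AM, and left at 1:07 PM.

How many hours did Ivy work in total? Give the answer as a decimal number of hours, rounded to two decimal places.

Mon: 6:16 AM–1:31 PM = 7 h 15 min; less 45 min break → 6 h 30 min
Tue: 6:38 AM–3:18 PM = 8 h 40 min; less 30 min break → 8 h 10 min
Wed: 8:06 AM–12:50 PM = 4 h 44 min; less 10 min break → 4 h 34 min
Thu: 7:18 AM–6:57 PM = 11 h 39 min
Fri: 5:46 AM–5:28 PM = 11 h 42 min; less 60 min break → 10 h 42 min
Sat: 7:25 AM–12:33 PM = 5 h 8 min
Sun: 5:37 AM–1:07 PM = 7 h 30 min
Total: 6 h 30 min + 8 h 10 min + 4 h 34 min + 11 h 39 min + 10 h 42 min + 5 h 8 min + 7 h 30 min = 54 h 13 min.

54.22 hours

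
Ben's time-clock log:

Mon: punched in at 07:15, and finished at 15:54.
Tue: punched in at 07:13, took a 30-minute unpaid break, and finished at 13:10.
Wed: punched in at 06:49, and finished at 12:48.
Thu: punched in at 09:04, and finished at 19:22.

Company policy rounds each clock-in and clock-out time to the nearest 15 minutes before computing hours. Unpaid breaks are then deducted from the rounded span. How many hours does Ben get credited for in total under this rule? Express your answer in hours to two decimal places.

Mon: in 07:15→07:15, out 15:54→16:00; 8 h 45 min
Tue: in 07:13→07:15, out 13:10→13:15; 6 h 0 min − 30 min = 5 h 30 min
Wed: in 06:49→06:45, out 12:48→12:45; 6 h 0 min
Thu: in 09:04→09:00, out 19:22→19:15; 10 h 15 min
Total credited: 30 h 30 min.

30.50 hours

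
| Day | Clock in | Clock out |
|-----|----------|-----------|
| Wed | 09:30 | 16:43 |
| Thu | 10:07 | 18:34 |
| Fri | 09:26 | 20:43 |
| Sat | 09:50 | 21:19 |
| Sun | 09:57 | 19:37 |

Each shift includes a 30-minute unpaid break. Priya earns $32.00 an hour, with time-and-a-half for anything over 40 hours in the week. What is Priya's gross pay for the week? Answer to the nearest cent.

$1548.80

Wed: 09:30–16:43 = 7 h 13 min; less 30 min break → 6 h 43 min
Thu: 10:07–18:34 = 8 h 27 min; less 30 min break → 7 h 57 min
Fri: 09:26–20:43 = 11 h 17 min; less 30 min break → 10 h 47 min
Sat: 09:50–21:19 = 11 h 29 min; less 30 min break → 10 h 59 min
Sun: 09:57–19:37 = 9 h 40 min; less 30 min break → 9 h 10 min
Total worked: 45 h 36 min = 2736 min.
Regular 40 h 0 min = 2400 min at $32.00/h; overtime 5 h 36 min = 336 min at $48.00/h.
Pay = (2400 × $32.00 + 336 × $48.00) ÷ 60 = $1548.80.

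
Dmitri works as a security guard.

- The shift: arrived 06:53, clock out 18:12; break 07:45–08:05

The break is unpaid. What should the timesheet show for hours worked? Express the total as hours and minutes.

10 h 59 min

The shift: 06:53–18:12 = 11 h 19 min; less 20 min break → 10 h 59 min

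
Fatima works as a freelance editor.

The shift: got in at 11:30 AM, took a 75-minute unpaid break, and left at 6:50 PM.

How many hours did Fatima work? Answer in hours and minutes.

The shift: 11:30 AM–6:50 PM = 7 h 20 min; less 75 min break → 6 h 5 min

6 h 5 min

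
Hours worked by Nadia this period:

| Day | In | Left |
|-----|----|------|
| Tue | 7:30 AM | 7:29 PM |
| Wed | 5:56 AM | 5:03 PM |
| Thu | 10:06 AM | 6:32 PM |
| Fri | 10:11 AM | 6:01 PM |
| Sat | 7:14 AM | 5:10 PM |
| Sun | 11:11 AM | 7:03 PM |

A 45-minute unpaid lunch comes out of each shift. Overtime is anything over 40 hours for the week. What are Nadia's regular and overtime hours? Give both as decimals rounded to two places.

Regular 40.00 hours, overtime 12.67 hours

Tue: 7:30 AM–7:29 PM = 11 h 59 min; less 45 min break → 11 h 14 min
Wed: 5:56 AM–5:03 PM = 11 h 7 min; less 45 min break → 10 h 22 min
Thu: 10:06 AM–6:32 PM = 8 h 26 min; less 45 min break → 7 h 41 min
Fri: 10:11 AM–6:01 PM = 7 h 50 min; less 45 min break → 7 h 5 min
Sat: 7:14 AM–5:10 PM = 9 h 56 min; less 45 min break → 9 h 11 min
Sun: 11:11 AM–7:03 PM = 7 h 52 min; less 45 min break → 7 h 7 min
Total worked: 52 h 40 min = 52.67 h.
Threshold 40 h → overtime 12 h 40 min, regular 40 h 0 min.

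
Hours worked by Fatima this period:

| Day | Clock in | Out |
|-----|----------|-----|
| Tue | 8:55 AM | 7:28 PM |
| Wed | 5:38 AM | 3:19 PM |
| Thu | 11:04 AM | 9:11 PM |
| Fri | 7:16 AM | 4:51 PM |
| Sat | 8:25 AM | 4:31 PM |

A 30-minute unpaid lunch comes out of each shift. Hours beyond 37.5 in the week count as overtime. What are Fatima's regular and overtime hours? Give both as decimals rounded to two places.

Tue: 8:55 AM–7:28 PM = 10 h 33 min; less 30 min break → 10 h 3 min
Wed: 5:38 AM–3:19 PM = 9 h 41 min; less 30 min break → 9 h 11 min
Thu: 11:04 AM–9:11 PM = 10 h 7 min; less 30 min break → 9 h 37 min
Fri: 7:16 AM–4:51 PM = 9 h 35 min; less 30 min break → 9 h 5 min
Sat: 8:25 AM–4:31 PM = 8 h 6 min; less 30 min break → 7 h 36 min
Total worked: 45 h 32 min = 45.53 h.
Threshold 37.5 h → overtime 8 h 2 min, regular 37 h 30 min.

Regular 37.50 hours, overtime 8.03 hours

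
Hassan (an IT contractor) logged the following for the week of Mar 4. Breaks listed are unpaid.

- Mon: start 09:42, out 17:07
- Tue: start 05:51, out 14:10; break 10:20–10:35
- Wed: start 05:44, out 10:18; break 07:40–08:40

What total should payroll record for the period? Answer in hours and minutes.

19 h 3 min

Mon: 09:42–17:07 = 7 h 25 min
Tue: 05:51–14:10 = 8 h 19 min; less 15 min break → 8 h 4 min
Wed: 05:44–10:18 = 4 h 34 min; less 60 min break → 3 h 34 min
Total: 7 h 25 min + 8 h 4 min + 3 h 34 min = 19 h 3 min.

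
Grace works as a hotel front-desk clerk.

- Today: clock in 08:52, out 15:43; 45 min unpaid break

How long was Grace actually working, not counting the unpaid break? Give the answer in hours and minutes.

Today: 08:52–15:43 = 6 h 51 min; less 45 min break → 6 h 6 min

6 h 6 min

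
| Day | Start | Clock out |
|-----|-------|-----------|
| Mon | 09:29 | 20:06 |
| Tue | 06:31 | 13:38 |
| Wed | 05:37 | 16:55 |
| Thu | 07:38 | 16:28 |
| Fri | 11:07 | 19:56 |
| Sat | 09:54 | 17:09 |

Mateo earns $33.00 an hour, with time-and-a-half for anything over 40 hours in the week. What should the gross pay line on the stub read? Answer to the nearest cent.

Mon: 09:29–20:06 = 10 h 37 min
Tue: 06:31–13:38 = 7 h 7 min
Wed: 05:37–16:55 = 11 h 18 min
Thu: 07:38–16:28 = 8 h 50 min
Fri: 11:07–19:56 = 8 h 49 min
Sat: 09:54–17:09 = 7 h 15 min
Total worked: 53 h 56 min = 3236 min.
Regular 40 h 0 min = 2400 min at $33.00/h; overtime 13 h 56 min = 836 min at $49.50/h.
Pay = (2400 × $33.00 + 836 × $49.50) ÷ 60 = $2009.70.

$2009.70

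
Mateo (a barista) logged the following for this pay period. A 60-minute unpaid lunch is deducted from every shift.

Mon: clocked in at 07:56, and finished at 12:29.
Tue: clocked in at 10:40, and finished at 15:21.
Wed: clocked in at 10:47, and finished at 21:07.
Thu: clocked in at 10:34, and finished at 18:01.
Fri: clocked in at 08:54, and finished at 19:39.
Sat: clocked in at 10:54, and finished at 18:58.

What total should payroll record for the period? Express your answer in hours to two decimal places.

39.83 hours

Mon: 07:56–12:29 = 4 h 33 min; less 60 min break → 3 h 33 min
Tue: 10:40–15:21 = 4 h 41 min; less 60 min break → 3 h 41 min
Wed: 10:47–21:07 = 10 h 20 min; less 60 min break → 9 h 20 min
Thu: 10:34–18:01 = 7 h 27 min; less 60 min break → 6 h 27 min
Fri: 08:54–19:39 = 10 h 45 min; less 60 min break → 9 h 45 min
Sat: 10:54–18:58 = 8 h 4 min; less 60 min break → 7 h 4 min
Total: 3 h 33 min + 3 h 41 min + 9 h 20 min + 6 h 27 min + 9 h 45 min + 7 h 4 min = 39 h 50 min.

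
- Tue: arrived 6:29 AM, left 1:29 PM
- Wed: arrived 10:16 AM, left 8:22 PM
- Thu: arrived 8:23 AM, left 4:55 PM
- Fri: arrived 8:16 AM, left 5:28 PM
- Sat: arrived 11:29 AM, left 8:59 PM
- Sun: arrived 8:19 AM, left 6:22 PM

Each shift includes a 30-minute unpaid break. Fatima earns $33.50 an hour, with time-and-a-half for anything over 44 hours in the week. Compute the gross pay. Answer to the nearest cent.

Tue: 6:29 AM–1:29 PM = 7 h 0 min; less 30 min break → 6 h 30 min
Wed: 10:16 AM–8:22 PM = 10 h 6 min; less 30 min break → 9 h 36 min
Thu: 8:23 AM–4:55 PM = 8 h 32 min; less 30 min break → 8 h 2 min
Fri: 8:16 AM–5:28 PM = 9 h 12 min; less 30 min break → 8 h 42 min
Sat: 11:29 AM–8:59 PM = 9 h 30 min; less 30 min break → 9 h 0 min
Sun: 8:19 AM–6:22 PM = 10 h 3 min; less 30 min break → 9 h 33 min
Total worked: 51 h 23 min = 3083 min.
Regular 44 h 0 min = 2640 min at $33.50/h; overtime 7 h 23 min = 443 min at $50.25/h.
Pay = (2640 × $33.50 + 443 × $50.25) ÷ 60 = $1845.01.

$1845.01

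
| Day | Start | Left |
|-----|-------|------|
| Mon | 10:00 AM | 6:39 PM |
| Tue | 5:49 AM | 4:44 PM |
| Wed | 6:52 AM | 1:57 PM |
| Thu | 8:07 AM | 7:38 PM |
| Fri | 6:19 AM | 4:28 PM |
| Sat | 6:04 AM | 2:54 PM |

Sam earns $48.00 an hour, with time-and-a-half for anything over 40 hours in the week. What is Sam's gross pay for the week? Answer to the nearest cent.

Mon: 10:00 AM–6:39 PM = 8 h 39 min
Tue: 5:49 AM–4:44 PM = 10 h 55 min
Wed: 6:52 AM–1:57 PM = 7 h 5 min
Thu: 8:07 AM–7:38 PM = 11 h 31 min
Fri: 6:19 AM–4:28 PM = 10 h 9 min
Sat: 6:04 AM–2:54 PM = 8 h 50 min
Total worked: 57 h 9 min = 3429 min.
Regular 40 h 0 min = 2400 min at $48.00/h; overtime 17 h 9 min = 1029 min at $72.00/h.
Pay = (2400 × $48.00 + 1029 × $72.00) ÷ 60 = $3154.80.

$3154.80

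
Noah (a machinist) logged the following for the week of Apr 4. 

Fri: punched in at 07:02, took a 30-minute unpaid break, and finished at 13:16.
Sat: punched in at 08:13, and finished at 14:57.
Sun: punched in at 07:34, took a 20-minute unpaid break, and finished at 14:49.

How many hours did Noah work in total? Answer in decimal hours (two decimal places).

19.38 hours

Fri: 07:02–13:16 = 6 h 14 min; less 30 min break → 5 h 44 min
Sat: 08:13–14:57 = 6 h 44 min
Sun: 07:34–14:49 = 7 h 15 min; less 20 min break → 6 h 55 min
Total: 5 h 44 min + 6 h 44 min + 6 h 55 min = 19 h 23 min.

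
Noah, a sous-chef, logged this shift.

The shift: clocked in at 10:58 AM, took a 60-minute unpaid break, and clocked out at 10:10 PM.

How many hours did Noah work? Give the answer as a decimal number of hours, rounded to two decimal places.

The shift: 10:58 AM–10:10 PM = 11 h 12 min; less 60 min break → 10 h 12 min

10.20 hours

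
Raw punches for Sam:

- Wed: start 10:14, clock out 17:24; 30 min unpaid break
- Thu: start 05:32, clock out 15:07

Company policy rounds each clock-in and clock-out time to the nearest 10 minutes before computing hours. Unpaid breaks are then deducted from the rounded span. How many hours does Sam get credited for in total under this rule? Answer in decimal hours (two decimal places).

Wed: in 10:14→10:10, out 17:24→17:20; 7 h 10 min − 30 min = 6 h 40 min
Thu: in 05:32→05:30, out 15:07→15:10; 9 h 40 min
Total credited: 16 h 20 min.

16.33 hours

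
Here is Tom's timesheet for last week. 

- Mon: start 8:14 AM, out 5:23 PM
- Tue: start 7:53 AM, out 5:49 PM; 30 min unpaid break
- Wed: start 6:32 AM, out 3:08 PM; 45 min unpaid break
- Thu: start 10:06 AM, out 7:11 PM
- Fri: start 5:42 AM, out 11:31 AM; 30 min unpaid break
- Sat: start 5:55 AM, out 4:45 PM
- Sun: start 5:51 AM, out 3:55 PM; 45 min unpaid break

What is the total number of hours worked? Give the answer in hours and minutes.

60 h 59 min

Mon: 8:14 AM–5:23 PM = 9 h 9 min
Tue: 7:53 AM–5:49 PM = 9 h 56 min; less 30 min break → 9 h 26 min
Wed: 6:32 AM–3:08 PM = 8 h 36 min; less 45 min break → 7 h 51 min
Thu: 10:06 AM–7:11 PM = 9 h 5 min
Fri: 5:42 AM–11:31 AM = 5 h 49 min; less 30 min break → 5 h 19 min
Sat: 5:55 AM–4:45 PM = 10 h 50 min
Sun: 5:51 AM–3:55 PM = 10 h 4 min; less 45 min break → 9 h 19 min
Total: 9 h 9 min + 9 h 26 min + 7 h 51 min + 9 h 5 min + 5 h 19 min + 10 h 50 min + 9 h 19 min = 60 h 59 min.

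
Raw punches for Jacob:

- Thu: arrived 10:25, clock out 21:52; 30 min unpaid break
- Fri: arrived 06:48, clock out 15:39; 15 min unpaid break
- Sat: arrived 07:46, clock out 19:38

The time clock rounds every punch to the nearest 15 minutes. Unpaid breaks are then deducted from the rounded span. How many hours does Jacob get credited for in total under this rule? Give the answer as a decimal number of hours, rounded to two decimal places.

Thu: in 10:25→10:30, out 21:52→21:45; 11 h 15 min − 30 min = 10 h 45 min
Fri: in 06:48→06:45, out 15:39→15:45; 9 h 0 min − 15 min = 8 h 45 min
Sat: in 07:46→07:45, out 19:38→19:45; 12 h 0 min
Total credited: 31 h 30 min.

31.50 hours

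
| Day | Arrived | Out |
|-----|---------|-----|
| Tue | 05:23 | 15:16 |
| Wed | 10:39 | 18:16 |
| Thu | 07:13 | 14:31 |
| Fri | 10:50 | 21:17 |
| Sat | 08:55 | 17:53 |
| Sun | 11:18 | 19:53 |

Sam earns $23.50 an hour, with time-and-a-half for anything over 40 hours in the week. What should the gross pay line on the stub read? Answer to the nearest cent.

$1391.20

Tue: 05:23–15:16 = 9 h 53 min
Wed: 10:39–18:16 = 7 h 37 min
Thu: 07:13–14:31 = 7 h 18 min
Fri: 10:50–21:17 = 10 h 27 min
Sat: 08:55–17:53 = 8 h 58 min
Sun: 11:18–19:53 = 8 h 35 min
Total worked: 52 h 48 min = 3168 min.
Regular 40 h 0 min = 2400 min at $23.50/h; overtime 12 h 48 min = 768 min at $35.25/h.
Pay = (2400 × $23.50 + 768 × $35.25) ÷ 60 = $1391.20.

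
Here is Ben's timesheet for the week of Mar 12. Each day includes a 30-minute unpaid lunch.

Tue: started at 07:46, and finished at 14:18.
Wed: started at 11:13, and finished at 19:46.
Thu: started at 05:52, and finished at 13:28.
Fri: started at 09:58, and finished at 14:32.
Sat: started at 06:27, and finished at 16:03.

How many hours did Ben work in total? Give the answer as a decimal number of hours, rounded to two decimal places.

34.35 hours

Tue: 07:46–14:18 = 6 h 32 min; less 30 min break → 6 h 2 min
Wed: 11:13–19:46 = 8 h 33 min; less 30 min break → 8 h 3 min
Thu: 05:52–13:28 = 7 h 36 min; less 30 min break → 7 h 6 min
Fri: 09:58–14:32 = 4 h 34 min; less 30 min break → 4 h 4 min
Sat: 06:27–16:03 = 9 h 36 min; less 30 min break → 9 h 6 min
Total: 6 h 2 min + 8 h 3 min + 7 h 6 min + 4 h 4 min + 9 h 6 min = 34 h 21 min.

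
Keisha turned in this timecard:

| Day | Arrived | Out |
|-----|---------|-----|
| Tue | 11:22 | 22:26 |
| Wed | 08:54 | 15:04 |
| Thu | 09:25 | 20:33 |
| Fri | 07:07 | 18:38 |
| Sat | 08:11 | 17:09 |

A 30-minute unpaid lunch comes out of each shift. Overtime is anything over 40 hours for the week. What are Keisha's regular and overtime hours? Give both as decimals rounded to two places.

Tue: 11:22–22:26 = 11 h 4 min; less 30 min break → 10 h 34 min
Wed: 08:54–15:04 = 6 h 10 min; less 30 min break → 5 h 40 min
Thu: 09:25–20:33 = 11 h 8 min; less 30 min break → 10 h 38 min
Fri: 07:07–18:38 = 11 h 31 min; less 30 min break → 11 h 1 min
Sat: 08:11–17:09 = 8 h 58 min; less 30 min break → 8 h 28 min
Total worked: 46 h 21 min = 46.35 h.
Threshold 40 h → overtime 6 h 21 min, regular 40 h 0 min.

Regular 40.00 hours, overtime 6.35 hours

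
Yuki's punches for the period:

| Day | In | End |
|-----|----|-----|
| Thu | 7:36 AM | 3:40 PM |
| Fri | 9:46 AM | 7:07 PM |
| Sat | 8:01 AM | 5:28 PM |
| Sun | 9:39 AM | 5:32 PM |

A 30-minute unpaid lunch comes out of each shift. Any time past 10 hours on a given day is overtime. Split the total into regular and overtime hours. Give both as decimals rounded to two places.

Regular 32.75 hours, overtime 0.00 hours

Thu: 7:36 AM–3:40 PM = 8 h 4 min; less 30 min break → 7 h 34 min
Fri: 9:46 AM–7:07 PM = 9 h 21 min; less 30 min break → 8 h 51 min
Sat: 8:01 AM–5:28 PM = 9 h 27 min; less 30 min break → 8 h 57 min
Sun: 9:39 AM–5:32 PM = 7 h 53 min; less 30 min break → 7 h 23 min
Thu reg 7 h 34 min / OT 0 h 0 min; Fri reg 8 h 51 min / OT 0 h 0 min; Sat reg 8 h 57 min / OT 0 h 0 min; Sun reg 7 h 23 min / OT 0 h 0 min.
Totals: regular 32 h 45 min, overtime 0 h 0 min.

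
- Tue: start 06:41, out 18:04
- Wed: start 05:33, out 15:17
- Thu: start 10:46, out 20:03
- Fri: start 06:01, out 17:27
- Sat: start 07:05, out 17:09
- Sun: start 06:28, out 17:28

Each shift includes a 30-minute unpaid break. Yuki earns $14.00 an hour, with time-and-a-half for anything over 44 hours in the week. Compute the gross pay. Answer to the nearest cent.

$949.90

Tue: 06:41–18:04 = 11 h 23 min; less 30 min break → 10 h 53 min
Wed: 05:33–15:17 = 9 h 44 min; less 30 min break → 9 h 14 min
Thu: 10:46–20:03 = 9 h 17 min; less 30 min break → 8 h 47 min
Fri: 06:01–17:27 = 11 h 26 min; less 30 min break → 10 h 56 min
Sat: 07:05–17:09 = 10 h 4 min; less 30 min break → 9 h 34 min
Sun: 06:28–17:28 = 11 h 0 min; less 30 min break → 10 h 30 min
Total worked: 59 h 54 min = 3594 min.
Regular 44 h 0 min = 2640 min at $14.00/h; overtime 15 h 54 min = 954 min at $21.00/h.
Pay = (2640 × $14.00 + 954 × $21.00) ÷ 60 = $949.90.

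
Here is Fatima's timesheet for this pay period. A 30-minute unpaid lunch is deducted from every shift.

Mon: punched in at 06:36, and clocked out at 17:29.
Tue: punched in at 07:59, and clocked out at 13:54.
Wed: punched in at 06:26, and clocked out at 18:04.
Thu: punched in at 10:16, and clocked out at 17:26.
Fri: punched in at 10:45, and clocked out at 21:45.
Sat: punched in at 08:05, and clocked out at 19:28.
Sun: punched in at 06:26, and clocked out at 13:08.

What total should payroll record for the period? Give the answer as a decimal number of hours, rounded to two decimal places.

61.18 hours

Mon: 06:36–17:29 = 10 h 53 min; less 30 min break → 10 h 23 min
Tue: 07:59–13:54 = 5 h 55 min; less 30 min break → 5 h 25 min
Wed: 06:26–18:04 = 11 h 38 min; less 30 min break → 11 h 8 min
Thu: 10:16–17:26 = 7 h 10 min; less 30 min break → 6 h 40 min
Fri: 10:45–21:45 = 11 h 0 min; less 30 min break → 10 h 30 min
Sat: 08:05–19:28 = 11 h 23 min; less 30 min break → 10 h 53 min
Sun: 06:26–13:08 = 6 h 42 min; less 30 min break → 6 h 12 min
Total: 10 h 23 min + 5 h 25 min + 11 h 8 min + 6 h 40 min + 10 h 30 min + 10 h 53 min + 6 h 12 min = 61 h 11 min.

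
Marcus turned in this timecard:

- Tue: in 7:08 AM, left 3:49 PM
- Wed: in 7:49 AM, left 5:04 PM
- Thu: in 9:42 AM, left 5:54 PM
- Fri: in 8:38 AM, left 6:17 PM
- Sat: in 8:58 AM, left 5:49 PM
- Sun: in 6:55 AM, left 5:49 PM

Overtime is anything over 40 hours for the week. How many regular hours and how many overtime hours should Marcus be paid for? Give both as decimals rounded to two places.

Tue: 7:08 AM–3:49 PM = 8 h 41 min
Wed: 7:49 AM–5:04 PM = 9 h 15 min
Thu: 9:42 AM–5:54 PM = 8 h 12 min
Fri: 8:38 AM–6:17 PM = 9 h 39 min
Sat: 8:58 AM–5:49 PM = 8 h 51 min
Sun: 6:55 AM–5:49 PM = 10 h 54 min
Total worked: 55 h 32 min = 55.53 h.
Threshold 40 h → overtime 15 h 32 min, regular 40 h 0 min.

Regular 40.00 hours, overtime 15.53 hours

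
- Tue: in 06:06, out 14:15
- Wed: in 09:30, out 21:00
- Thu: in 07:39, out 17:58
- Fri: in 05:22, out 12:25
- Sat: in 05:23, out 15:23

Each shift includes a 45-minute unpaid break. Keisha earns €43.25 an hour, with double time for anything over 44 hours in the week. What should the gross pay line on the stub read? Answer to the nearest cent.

Tue: 06:06–14:15 = 8 h 9 min; less 45 min break → 7 h 24 min
Wed: 09:30–21:00 = 11 h 30 min; less 45 min break → 10 h 45 min
Thu: 07:39–17:58 = 10 h 19 min; less 45 min break → 9 h 34 min
Fri: 05:22–12:25 = 7 h 3 min; less 45 min break → 6 h 18 min
Sat: 05:23–15:23 = 10 h 0 min; less 45 min break → 9 h 15 min
Total worked: 43 h 16 min = 2596 min.
Regular 43 h 16 min = 2596 min at €43.25/h; overtime 0 h 0 min = 0 min at €86.50/h.
Pay = (2596 × €43.25 + 0 × €86.50) ÷ 60 = €1871.28.

€1871.28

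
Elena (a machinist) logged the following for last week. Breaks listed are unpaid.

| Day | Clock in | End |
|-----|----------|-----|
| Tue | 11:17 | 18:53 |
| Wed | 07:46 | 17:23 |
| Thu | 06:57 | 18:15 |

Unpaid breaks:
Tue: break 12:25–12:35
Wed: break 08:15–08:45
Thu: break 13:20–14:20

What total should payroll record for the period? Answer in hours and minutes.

26 h 51 min

Tue: 11:17–18:53 = 7 h 36 min; less 10 min break → 7 h 26 min
Wed: 07:46–17:23 = 9 h 37 min; less 30 min break → 9 h 7 min
Thu: 06:57–18:15 = 11 h 18 min; less 60 min break → 10 h 18 min
Total: 7 h 26 min + 9 h 7 min + 10 h 18 min = 26 h 51 min.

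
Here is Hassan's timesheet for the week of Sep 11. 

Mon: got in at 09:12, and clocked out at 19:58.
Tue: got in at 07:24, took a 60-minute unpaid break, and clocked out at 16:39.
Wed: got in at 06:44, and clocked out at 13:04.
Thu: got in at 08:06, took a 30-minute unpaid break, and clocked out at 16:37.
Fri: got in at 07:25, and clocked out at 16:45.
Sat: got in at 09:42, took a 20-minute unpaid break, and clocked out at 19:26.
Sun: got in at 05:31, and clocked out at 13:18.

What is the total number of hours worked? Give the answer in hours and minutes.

Mon: 09:12–19:58 = 10 h 46 min
Tue: 07:24–16:39 = 9 h 15 min; less 60 min break → 8 h 15 min
Wed: 06:44–13:04 = 6 h 20 min
Thu: 08:06–16:37 = 8 h 31 min; less 30 min break → 8 h 1 min
Fri: 07:25–16:45 = 9 h 20 min
Sat: 09:42–19:26 = 9 h 44 min; less 20 min break → 9 h 24 min
Sun: 05:31–13:18 = 7 h 47 min
Total: 10 h 46 min + 8 h 15 min + 6 h 20 min + 8 h 1 min + 9 h 20 min + 9 h 24 min + 7 h 47 min = 59 h 53 min.

59 h 53 min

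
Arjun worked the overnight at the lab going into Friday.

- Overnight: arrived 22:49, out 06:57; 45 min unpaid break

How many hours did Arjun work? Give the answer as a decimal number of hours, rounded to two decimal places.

7.38 hours

Overnight: 22:49 → midnight = 1 h 11 min; midnight → 06:57 = 6 h 57 min; span 8 h 8 min; less 45 min break → 7 h 23 min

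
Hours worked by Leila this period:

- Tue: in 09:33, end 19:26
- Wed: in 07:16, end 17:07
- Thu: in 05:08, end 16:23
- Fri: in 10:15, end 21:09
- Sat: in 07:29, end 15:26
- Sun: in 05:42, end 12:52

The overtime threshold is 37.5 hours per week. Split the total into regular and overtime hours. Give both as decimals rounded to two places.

Regular 37.50 hours, overtime 19.50 hours

Tue: 09:33–19:26 = 9 h 53 min
Wed: 07:16–17:07 = 9 h 51 min
Thu: 05:08–16:23 = 11 h 15 min
Fri: 10:15–21:09 = 10 h 54 min
Sat: 07:29–15:26 = 7 h 57 min
Sun: 05:42–12:52 = 7 h 10 min
Total worked: 57 h 0 min = 57.00 h.
Threshold 37.5 h → overtime 19 h 30 min, regular 37 h 30 min.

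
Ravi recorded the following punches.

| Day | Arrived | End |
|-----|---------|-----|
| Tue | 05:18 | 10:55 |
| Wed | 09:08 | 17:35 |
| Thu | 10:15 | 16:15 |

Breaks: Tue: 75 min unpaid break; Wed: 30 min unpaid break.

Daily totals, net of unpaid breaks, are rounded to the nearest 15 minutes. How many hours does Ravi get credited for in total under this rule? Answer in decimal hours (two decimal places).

18.25 hours

Tue: 05:18–10:55 = 5 h 37 min − 75 min = 4 h 22 min → rounds to 4 h 15 min
Wed: 09:08–17:35 = 8 h 27 min − 30 min = 7 h 57 min → rounds to 8 h 0 min
Thu: 10:15–16:15 = 6 h 0 min → rounds to 6 h 0 min
Total credited: 18 h 15 min.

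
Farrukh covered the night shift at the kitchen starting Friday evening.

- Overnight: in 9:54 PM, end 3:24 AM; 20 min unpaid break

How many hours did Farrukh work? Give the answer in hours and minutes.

Overnight: 9:54 PM → midnight = 2 h 6 min; midnight → 3:24 AM = 3 h 24 min; span 5 h 30 min; less 20 min break → 5 h 10 min

5 h 10 min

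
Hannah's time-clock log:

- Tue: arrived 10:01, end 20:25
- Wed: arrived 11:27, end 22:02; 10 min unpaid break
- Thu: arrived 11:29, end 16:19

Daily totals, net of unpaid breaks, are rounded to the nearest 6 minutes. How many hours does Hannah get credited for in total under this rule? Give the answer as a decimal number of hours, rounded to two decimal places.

Tue: 10:01–20:25 = 10 h 24 min → rounds to 10 h 24 min
Wed: 11:27–22:02 = 10 h 35 min − 10 min = 10 h 25 min → rounds to 10 h 24 min
Thu: 11:29–16:19 = 4 h 50 min → rounds to 4 h 48 min
Total credited: 25 h 36 min.

25.60 hours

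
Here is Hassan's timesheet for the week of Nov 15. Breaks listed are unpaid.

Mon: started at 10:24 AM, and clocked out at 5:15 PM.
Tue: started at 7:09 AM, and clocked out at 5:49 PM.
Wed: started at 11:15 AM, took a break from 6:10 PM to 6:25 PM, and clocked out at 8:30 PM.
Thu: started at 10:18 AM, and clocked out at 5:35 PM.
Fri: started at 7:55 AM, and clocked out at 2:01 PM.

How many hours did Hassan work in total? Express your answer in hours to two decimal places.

Mon: 10:24 AM–5:15 PM = 6 h 51 min
Tue: 7:09 AM–5:49 PM = 10 h 40 min
Wed: 11:15 AM–8:30 PM = 9 h 15 min; less 15 min break → 9 h 0 min
Thu: 10:18 AM–5:35 PM = 7 h 17 min
Fri: 7:55 AM–2:01 PM = 6 h 6 min
Total: 6 h 51 min + 10 h 40 min + 9 h 0 min + 7 h 17 min + 6 h 6 min = 39 h 54 min.

39.90 hours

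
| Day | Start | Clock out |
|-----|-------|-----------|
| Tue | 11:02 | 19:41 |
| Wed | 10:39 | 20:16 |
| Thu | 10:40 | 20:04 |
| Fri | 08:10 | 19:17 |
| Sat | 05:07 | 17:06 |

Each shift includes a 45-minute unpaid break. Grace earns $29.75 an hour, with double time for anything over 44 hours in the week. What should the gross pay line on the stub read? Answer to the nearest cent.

Tue: 11:02–19:41 = 8 h 39 min; less 45 min break → 7 h 54 min
Wed: 10:39–20:16 = 9 h 37 min; less 45 min break → 8 h 52 min
Thu: 10:40–20:04 = 9 h 24 min; less 45 min break → 8 h 39 min
Fri: 08:10–19:17 = 11 h 7 min; less 45 min break → 10 h 22 min
Sat: 05:07–17:06 = 11 h 59 min; less 45 min break → 11 h 14 min
Total worked: 47 h 1 min = 2821 min.
Regular 44 h 0 min = 2640 min at $29.75/h; overtime 3 h 1 min = 181 min at $59.50/h.
Pay = (2640 × $29.75 + 181 × $59.50) ÷ 60 = $1488.49.

$1488.49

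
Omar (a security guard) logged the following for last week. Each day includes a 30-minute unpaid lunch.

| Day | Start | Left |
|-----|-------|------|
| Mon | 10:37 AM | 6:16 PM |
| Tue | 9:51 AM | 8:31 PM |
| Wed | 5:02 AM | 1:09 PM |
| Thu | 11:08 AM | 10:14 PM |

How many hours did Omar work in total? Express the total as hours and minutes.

Mon: 10:37 AM–6:16 PM = 7 h 39 min; less 30 min break → 7 h 9 min
Tue: 9:51 AM–8:31 PM = 10 h 40 min; less 30 min break → 10 h 10 min
Wed: 5:02 AM–1:09 PM = 8 h 7 min; less 30 min break → 7 h 37 min
Thu: 11:08 AM–10:14 PM = 11 h 6 min; less 30 min break → 10 h 36 min
Total: 7 h 9 min + 10 h 10 min + 7 h 37 min + 10 h 36 min = 35 h 32 min.

35 h 32 min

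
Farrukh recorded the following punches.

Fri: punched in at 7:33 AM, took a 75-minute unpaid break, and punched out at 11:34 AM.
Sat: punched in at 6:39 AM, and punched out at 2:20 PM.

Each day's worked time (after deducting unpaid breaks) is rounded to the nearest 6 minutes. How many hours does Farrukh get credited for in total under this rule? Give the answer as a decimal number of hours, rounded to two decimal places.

10.50 hours

Fri: 7:33 AM–11:34 AM = 4 h 1 min − 75 min = 2 h 46 min → rounds to 2 h 48 min
Sat: 6:39 AM–2:20 PM = 7 h 41 min → rounds to 7 h 42 min
Total credited: 10 h 30 min.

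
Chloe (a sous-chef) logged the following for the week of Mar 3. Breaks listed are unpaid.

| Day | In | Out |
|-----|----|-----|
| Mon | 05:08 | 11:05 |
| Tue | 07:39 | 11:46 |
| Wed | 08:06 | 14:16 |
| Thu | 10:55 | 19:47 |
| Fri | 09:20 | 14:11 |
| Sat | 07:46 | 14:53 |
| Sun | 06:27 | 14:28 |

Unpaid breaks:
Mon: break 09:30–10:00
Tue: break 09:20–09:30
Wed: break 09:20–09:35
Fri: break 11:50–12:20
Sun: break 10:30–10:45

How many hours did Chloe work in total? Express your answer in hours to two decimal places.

43.42 hours

Mon: 05:08–11:05 = 5 h 57 min; less 30 min break → 5 h 27 min
Tue: 07:39–11:46 = 4 h 7 min; less 10 min break → 3 h 57 min
Wed: 08:06–14:16 = 6 h 10 min; less 15 min break → 5 h 55 min
Thu: 10:55–19:47 = 8 h 52 min
Fri: 09:20–14:11 = 4 h 51 min; less 30 min break → 4 h 21 min
Sat: 07:46–14:53 = 7 h 7 min
Sun: 06:27–14:28 = 8 h 1 min; less 15 min break → 7 h 46 min
Total: 5 h 27 min + 3 h 57 min + 5 h 55 min + 8 h 52 min + 4 h 21 min + 7 h 7 min + 7 h 46 min = 43 h 25 min.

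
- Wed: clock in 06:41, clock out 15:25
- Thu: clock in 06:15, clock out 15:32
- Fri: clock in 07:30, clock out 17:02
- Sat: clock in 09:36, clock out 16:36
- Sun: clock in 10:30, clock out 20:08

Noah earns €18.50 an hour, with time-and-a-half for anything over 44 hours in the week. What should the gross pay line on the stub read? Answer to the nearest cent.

€819.09

Wed: 06:41–15:25 = 8 h 44 min
Thu: 06:15–15:32 = 9 h 17 min
Fri: 07:30–17:02 = 9 h 32 min
Sat: 09:36–16:36 = 7 h 0 min
Sun: 10:30–20:08 = 9 h 38 min
Total worked: 44 h 11 min = 2651 min.
Regular 44 h 0 min = 2640 min at €18.50/h; overtime 0 h 11 min = 11 min at €27.75/h.
Pay = (2640 × €18.50 + 11 × €27.75) ÷ 60 = €819.09.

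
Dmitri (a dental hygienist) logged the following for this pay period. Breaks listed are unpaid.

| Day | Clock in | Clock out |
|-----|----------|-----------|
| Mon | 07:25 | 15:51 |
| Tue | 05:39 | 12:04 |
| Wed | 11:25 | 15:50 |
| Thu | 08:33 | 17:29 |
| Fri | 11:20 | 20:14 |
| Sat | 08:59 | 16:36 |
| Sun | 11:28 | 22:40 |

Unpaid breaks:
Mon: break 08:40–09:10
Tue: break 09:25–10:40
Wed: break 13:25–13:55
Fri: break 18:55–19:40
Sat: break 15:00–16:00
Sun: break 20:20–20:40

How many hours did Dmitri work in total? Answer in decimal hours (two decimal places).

Mon: 07:25–15:51 = 8 h 26 min; less 30 min break → 7 h 56 min
Tue: 05:39–12:04 = 6 h 25 min; less 75 min break → 5 h 10 min
Wed: 11:25–15:50 = 4 h 25 min; less 30 min break → 3 h 55 min
Thu: 08:33–17:29 = 8 h 56 min
Fri: 11:20–20:14 = 8 h 54 min; less 45 min break → 8 h 9 min
Sat: 08:59–16:36 = 7 h 37 min; less 60 min break → 6 h 37 min
Sun: 11:28–22:40 = 11 h 12 min; less 20 min break → 10 h 52 min
Total: 7 h 56 min + 5 h 10 min + 3 h 55 min + 8 h 56 min + 8 h 9 min + 6 h 37 min + 10 h 52 min = 51 h 35 min.

51.58 hours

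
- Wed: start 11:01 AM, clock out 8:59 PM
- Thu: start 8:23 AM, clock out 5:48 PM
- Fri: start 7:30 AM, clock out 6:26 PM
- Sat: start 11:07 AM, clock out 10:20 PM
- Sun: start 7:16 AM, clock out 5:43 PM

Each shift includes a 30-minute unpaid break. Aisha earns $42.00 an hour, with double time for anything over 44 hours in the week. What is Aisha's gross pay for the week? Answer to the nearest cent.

$2308.60

Wed: 11:01 AM–8:59 PM = 9 h 58 min; less 30 min break → 9 h 28 min
Thu: 8:23 AM–5:48 PM = 9 h 25 min; less 30 min break → 8 h 55 min
Fri: 7:30 AM–6:26 PM = 10 h 56 min; less 30 min break → 10 h 26 min
Sat: 11:07 AM–10:20 PM = 11 h 13 min; less 30 min break → 10 h 43 min
Sun: 7:16 AM–5:43 PM = 10 h 27 min; less 30 min break → 9 h 57 min
Total worked: 49 h 29 min = 2969 min.
Regular 44 h 0 min = 2640 min at $42.00/h; overtime 5 h 29 min = 329 min at $84.00/h.
Pay = (2640 × $42.00 + 329 × $84.00) ÷ 60 = $2308.60.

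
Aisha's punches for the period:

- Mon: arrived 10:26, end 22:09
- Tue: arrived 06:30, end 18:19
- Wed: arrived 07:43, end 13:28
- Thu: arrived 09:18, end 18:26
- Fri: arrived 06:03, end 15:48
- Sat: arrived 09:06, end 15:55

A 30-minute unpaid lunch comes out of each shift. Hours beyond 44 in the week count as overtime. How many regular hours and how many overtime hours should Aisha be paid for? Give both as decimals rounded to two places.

Mon: 10:26–22:09 = 11 h 43 min; less 30 min break → 11 h 13 min
Tue: 06:30–18:19 = 11 h 49 min; less 30 min break → 11 h 19 min
Wed: 07:43–13:28 = 5 h 45 min; less 30 min break → 5 h 15 min
Thu: 09:18–18:26 = 9 h 8 min; less 30 min break → 8 h 38 min
Fri: 06:03–15:48 = 9 h 45 min; less 30 min break → 9 h 15 min
Sat: 09:06–15:55 = 6 h 49 min; less 30 min break → 6 h 19 min
Total worked: 51 h 59 min = 51.98 h.
Threshold 44 h → overtime 7 h 59 min, regular 44 h 0 min.

Regular 44.00 hours, overtime 7.98 hours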